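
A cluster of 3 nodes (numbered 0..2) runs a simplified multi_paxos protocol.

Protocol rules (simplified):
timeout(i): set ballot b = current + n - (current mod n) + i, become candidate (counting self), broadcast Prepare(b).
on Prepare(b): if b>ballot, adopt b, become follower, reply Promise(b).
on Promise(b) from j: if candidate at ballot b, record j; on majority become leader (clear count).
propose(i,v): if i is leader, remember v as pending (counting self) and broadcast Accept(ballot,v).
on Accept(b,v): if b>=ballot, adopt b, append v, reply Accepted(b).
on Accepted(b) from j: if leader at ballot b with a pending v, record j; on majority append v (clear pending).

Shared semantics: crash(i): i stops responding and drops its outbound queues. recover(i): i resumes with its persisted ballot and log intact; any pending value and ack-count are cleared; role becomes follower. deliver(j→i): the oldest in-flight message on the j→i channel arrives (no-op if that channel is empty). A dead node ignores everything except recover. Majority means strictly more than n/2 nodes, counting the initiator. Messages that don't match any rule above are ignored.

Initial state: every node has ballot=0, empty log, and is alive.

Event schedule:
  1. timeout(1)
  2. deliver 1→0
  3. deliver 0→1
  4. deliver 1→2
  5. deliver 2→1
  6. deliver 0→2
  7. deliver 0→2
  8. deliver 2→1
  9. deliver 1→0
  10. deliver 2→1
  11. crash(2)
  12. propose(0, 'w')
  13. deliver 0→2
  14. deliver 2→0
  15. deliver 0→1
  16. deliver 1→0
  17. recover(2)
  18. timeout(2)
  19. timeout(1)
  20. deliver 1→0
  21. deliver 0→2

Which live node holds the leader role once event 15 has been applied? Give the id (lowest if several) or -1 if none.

after 1 — timeout(1): n1:cand/b4/[-]
after 2 — deliver 1→0: n0:foll/b4/[-]
after 3 — deliver 0→1: n1:lead/b4/[-]
after 4 — deliver 1→2: n2:foll/b4/[-]
after 5 — deliver 2→1: ·
after 6 — deliver 0→2: ·
after 7 — deliver 0→2: ·
after 8 — deliver 2→1: ·
after 9 — deliver 1→0: ·
after 10 — deliver 2→1: ·
after 11 — crash(2): n2:✗foll/b4/[-]
after 12 — propose(0,'w'): ·
after 13 — deliver 0→2: ·
after 14 — deliver 2→0: ·
after 15 — deliver 0→1: ·

1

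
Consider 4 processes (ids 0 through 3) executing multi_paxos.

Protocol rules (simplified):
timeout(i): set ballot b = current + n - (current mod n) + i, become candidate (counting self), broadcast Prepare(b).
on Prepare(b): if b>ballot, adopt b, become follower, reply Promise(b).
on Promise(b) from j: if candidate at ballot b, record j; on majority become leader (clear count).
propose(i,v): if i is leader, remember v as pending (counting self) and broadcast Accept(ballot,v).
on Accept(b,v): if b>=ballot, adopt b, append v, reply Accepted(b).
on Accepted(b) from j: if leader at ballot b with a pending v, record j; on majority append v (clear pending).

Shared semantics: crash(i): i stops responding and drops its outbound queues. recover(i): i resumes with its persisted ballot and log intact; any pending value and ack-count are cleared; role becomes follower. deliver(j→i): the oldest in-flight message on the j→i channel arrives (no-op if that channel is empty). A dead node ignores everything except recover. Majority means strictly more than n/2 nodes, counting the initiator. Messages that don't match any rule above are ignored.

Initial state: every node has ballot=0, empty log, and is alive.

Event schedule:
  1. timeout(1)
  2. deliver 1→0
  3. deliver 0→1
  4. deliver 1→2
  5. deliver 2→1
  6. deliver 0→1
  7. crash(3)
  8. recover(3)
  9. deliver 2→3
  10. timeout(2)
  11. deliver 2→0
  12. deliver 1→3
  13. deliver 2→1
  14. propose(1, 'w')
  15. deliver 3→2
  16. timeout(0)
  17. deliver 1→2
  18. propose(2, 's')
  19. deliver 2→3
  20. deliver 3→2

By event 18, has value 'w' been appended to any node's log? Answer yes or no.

step 1 timeout(1): 1={cand,b=5,log=-}
step 2 deliver 1→0: 0={foll,b=5,log=-}
step 3 deliver 0→1: —
step 4 deliver 1→2: 2={foll,b=5,log=-}
step 5 deliver 2→1: 1={lead,b=5,log=-}
step 6 deliver 0→1: —
step 7 crash(3): 3={✗foll,b=0,log=-}
step 8 recover(3): 3={foll,b=0,log=-}
step 9 deliver 2→3: —
step 10 timeout(2): 2={cand,b=10,log=-}
step 11 deliver 2→0: 0={foll,b=10,log=-}
step 12 deliver 1→3: 3={foll,b=5,log=-}
step 13 deliver 2→1: 1={foll,b=10,log=-}
step 14 propose(1,'w'): —
step 15 deliver 3→2: —
step 16 timeout(0): 0={cand,b=12,log=-}
step 17 deliver 1→2: —
step 18 propose(2,'s'): —

no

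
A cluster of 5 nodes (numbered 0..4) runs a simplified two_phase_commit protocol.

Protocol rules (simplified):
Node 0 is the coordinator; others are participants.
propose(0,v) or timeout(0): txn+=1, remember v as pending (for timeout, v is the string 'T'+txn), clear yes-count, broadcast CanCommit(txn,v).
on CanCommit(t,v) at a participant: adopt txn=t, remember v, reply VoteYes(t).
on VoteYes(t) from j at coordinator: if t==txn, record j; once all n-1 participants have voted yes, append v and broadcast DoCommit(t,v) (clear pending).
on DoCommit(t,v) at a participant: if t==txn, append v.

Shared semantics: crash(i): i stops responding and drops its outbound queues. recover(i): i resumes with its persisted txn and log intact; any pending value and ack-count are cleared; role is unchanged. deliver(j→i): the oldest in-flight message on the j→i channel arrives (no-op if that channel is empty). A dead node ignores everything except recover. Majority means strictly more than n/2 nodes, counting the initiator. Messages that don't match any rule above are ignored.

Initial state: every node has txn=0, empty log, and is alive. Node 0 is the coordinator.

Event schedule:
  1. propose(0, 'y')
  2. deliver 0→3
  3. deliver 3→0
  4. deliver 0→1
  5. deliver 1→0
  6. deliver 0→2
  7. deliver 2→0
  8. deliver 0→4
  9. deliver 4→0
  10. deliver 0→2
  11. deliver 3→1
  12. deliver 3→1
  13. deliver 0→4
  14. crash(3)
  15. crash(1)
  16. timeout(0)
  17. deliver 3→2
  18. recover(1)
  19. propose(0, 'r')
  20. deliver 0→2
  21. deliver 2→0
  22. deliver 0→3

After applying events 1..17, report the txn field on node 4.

1. propose(0,'y'):  <0:coor t1 ->
2. deliver 0→3:  <3:part t1 ->
3. deliver 3→0:  nop
4. deliver 0→1:  <1:part t1 ->
5. deliver 1→0:  nop
6. deliver 0→2:  <2:part t1 ->
7. deliver 2→0:  nop
8. deliver 0→4:  <4:part t1 ->
9. deliver 4→0:  <0:coor t1 y>
10. deliver 0→2:  <2:part t1 y>
11. deliver 3→1:  nop
12. deliver 3→1:  nop
13. deliver 0→4:  <4:part t1 y>
14. crash(3):  <3:✗part t1 ->
15. crash(1):  <1:✗part t1 ->
16. timeout(0):  <0:coor t2 y>
17. deliver 3→2:  nop

1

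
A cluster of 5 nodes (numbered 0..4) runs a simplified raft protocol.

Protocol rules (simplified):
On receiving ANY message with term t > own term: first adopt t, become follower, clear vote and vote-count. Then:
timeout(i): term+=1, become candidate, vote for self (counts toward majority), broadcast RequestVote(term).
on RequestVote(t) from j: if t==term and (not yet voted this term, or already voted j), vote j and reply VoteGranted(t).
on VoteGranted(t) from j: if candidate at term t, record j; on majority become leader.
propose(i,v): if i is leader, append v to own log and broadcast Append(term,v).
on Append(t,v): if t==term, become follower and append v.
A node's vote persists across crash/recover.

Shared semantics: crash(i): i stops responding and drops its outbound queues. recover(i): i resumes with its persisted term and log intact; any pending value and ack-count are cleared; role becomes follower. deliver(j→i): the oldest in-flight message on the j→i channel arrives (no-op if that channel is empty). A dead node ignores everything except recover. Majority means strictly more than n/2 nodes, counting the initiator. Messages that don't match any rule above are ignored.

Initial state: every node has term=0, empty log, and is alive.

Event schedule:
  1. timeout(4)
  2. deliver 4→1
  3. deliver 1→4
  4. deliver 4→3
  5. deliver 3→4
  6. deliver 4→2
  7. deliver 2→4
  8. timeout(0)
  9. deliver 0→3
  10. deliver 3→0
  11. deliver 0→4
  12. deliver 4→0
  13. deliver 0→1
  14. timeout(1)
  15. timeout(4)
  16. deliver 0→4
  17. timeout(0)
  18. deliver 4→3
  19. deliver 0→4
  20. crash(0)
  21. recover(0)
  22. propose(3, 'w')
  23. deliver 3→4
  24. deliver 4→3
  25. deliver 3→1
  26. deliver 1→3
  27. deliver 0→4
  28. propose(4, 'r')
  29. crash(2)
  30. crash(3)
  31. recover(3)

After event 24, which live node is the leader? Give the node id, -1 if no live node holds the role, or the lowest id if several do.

-1

1. timeout(4):  <4:cand t1 ->
2. deliver 4→1:  <1:foll t1 ->
3. deliver 1→4:  nop
4. deliver 4→3:  <3:foll t1 ->
5. deliver 3→4:  <4:lead t1 ->
6. deliver 4→2:  <2:foll t1 ->
7. deliver 2→4:  nop
8. timeout(0):  <0:cand t1 ->
9. deliver 0→3:  nop
10. deliver 3→0:  nop
11. deliver 0→4:  nop
12. deliver 4→0:  nop
13. deliver 0→1:  nop
14. timeout(1):  <1:cand t2 ->
15. timeout(4):  <4:cand t2 ->
16. deliver 0→4:  nop
17. timeout(0):  <0:cand t2 ->
18. deliver 4→3:  <3:foll t2 ->
19. deliver 0→4:  nop
20. crash(0):  <0:✗cand t2 ->
21. recover(0):  <0:foll t2 ->
22. propose(3,'w'):  nop
23. deliver 3→4:  nop
24. deliver 4→3:  nop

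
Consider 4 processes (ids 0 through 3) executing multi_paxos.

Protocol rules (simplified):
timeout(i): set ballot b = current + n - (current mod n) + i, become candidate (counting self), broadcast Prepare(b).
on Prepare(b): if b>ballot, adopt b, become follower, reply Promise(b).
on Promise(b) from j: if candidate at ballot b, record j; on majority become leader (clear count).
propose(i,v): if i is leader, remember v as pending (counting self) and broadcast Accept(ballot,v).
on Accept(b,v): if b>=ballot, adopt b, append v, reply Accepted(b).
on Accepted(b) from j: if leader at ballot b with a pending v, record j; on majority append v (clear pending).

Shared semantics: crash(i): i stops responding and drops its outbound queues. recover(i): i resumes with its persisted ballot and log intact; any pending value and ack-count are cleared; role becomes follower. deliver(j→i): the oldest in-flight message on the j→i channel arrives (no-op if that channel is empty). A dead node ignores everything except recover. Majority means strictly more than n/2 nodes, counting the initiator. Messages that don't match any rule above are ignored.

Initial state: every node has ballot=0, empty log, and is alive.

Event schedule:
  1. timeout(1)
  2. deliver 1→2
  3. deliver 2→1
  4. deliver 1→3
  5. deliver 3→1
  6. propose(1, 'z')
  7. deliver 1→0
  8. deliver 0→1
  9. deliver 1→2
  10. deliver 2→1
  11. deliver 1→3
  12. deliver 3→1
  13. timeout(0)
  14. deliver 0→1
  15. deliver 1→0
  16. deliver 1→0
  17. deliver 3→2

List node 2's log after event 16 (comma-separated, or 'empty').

z

1. timeout(1):  <1:cand b5 ->
2. deliver 1→2:  <2:foll b5 ->
3. deliver 2→1:  nop
4. deliver 1→3:  <3:foll b5 ->
5. deliver 3→1:  <1:lead b5 ->
6. propose(1,'z'):  nop
7. deliver 1→0:  <0:foll b5 ->
8. deliver 0→1:  nop
9. deliver 1→2:  <2:foll b5 z>
10. deliver 2→1:  nop
11. deliver 1→3:  <3:foll b5 z>
12. deliver 3→1:  <1:lead b5 z>
13. timeout(0):  <0:cand b8 ->
14. deliver 0→1:  <1:foll b8 z>
15. deliver 1→0:  nop
16. deliver 1→0:  nop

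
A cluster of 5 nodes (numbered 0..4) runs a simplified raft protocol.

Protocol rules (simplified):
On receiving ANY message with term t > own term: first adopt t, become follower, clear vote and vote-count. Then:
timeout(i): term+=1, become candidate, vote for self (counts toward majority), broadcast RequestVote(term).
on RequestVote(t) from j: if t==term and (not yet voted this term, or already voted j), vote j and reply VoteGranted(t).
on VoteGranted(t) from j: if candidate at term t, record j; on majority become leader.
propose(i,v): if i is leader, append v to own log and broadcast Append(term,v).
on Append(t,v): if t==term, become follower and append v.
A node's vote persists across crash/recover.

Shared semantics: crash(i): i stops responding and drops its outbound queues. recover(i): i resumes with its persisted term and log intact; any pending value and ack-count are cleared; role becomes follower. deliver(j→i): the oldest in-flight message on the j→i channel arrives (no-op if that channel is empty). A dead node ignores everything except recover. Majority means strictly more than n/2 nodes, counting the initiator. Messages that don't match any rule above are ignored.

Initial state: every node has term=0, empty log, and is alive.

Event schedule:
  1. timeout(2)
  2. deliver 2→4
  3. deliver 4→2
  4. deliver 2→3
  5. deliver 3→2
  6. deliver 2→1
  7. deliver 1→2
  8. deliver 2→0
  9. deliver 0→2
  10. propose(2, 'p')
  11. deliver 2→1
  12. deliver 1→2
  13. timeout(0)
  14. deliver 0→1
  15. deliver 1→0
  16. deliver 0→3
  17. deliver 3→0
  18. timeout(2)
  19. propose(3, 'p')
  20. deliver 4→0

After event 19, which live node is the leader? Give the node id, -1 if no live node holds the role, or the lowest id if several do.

0

[1] timeout(2) → N2(cand t1 [-])
[2] deliver 2→4 → N4(foll t1 [-])
[3] deliver 4→2 → ∅
[4] deliver 2→3 → N3(foll t1 [-])
[5] deliver 3→2 → N2(lead t1 [-])
[6] deliver 2→1 → N1(foll t1 [-])
[7] deliver 1→2 → ∅
[8] deliver 2→0 → N0(foll t1 [-])
[9] deliver 0→2 → ∅
[10] propose(2,'p') → N2(lead t1 [p])
[11] deliver 2→1 → N1(foll t1 [p])
[12] deliver 1→2 → ∅
[13] timeout(0) → N0(cand t2 [-])
[14] deliver 0→1 → N1(foll t2 [p])
[15] deliver 1→0 → ∅
[16] deliver 0→3 → N3(foll t2 [-])
[17] deliver 3→0 → N0(lead t2 [-])
[18] timeout(2) → N2(cand t2 [p])
[19] propose(3,'p') → ∅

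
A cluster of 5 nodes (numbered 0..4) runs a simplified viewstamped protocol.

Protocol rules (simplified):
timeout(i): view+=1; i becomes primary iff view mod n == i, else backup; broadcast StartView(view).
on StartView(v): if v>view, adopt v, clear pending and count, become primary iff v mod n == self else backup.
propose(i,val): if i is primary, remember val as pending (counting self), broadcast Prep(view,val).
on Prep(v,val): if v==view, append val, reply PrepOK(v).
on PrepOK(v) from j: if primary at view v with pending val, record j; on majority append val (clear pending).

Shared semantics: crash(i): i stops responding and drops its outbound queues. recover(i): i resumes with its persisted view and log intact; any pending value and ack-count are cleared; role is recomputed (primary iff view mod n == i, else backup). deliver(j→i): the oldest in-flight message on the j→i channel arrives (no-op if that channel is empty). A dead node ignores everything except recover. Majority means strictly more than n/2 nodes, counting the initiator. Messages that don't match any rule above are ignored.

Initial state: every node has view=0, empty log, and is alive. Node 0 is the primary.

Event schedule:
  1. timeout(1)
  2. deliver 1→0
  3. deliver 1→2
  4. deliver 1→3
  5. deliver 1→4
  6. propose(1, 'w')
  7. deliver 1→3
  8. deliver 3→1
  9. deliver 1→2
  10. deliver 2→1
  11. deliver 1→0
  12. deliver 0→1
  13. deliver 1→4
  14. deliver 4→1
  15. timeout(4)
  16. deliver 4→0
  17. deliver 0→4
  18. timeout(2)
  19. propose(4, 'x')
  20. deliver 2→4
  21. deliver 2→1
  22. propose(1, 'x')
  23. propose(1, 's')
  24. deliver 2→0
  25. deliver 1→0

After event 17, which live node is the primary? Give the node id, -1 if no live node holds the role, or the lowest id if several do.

1. timeout(1):  <1:prim v1 ->
2. deliver 1→0:  <0:back v1 ->
3. deliver 1→2:  <2:back v1 ->
4. deliver 1→3:  <3:back v1 ->
5. deliver 1→4:  <4:back v1 ->
6. propose(1,'w'):  nop
7. deliver 1→3:  <3:back v1 w>
8. deliver 3→1:  nop
9. deliver 1→2:  <2:back v1 w>
10. deliver 2→1:  <1:prim v1 w>
11. deliver 1→0:  <0:back v1 w>
12. deliver 0→1:  nop
13. deliver 1→4:  <4:back v1 w>
14. deliver 4→1:  nop
15. timeout(4):  <4:back v2 w>
16. deliver 4→0:  <0:back v2 w>
17. deliver 0→4:  nop

1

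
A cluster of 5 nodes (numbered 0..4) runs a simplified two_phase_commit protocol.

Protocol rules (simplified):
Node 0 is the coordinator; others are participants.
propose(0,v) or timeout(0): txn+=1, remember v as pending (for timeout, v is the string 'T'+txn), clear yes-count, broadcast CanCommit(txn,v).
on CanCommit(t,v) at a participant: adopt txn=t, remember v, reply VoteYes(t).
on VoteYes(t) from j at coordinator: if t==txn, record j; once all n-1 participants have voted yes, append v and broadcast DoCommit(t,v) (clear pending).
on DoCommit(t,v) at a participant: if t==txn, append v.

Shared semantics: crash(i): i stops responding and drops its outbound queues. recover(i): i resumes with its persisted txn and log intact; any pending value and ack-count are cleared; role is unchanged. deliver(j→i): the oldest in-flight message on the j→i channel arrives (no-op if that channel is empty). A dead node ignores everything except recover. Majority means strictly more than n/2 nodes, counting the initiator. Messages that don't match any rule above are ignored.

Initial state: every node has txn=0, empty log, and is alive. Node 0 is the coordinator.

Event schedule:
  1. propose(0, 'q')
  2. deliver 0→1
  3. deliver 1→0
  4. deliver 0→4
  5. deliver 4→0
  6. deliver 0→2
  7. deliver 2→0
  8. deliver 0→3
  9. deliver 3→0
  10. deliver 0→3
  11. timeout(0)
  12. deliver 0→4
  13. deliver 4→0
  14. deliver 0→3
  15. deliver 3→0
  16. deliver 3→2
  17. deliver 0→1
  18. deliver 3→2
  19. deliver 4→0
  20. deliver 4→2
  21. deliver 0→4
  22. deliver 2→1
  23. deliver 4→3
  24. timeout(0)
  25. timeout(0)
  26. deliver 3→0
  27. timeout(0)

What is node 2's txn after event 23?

e1 propose(0,'q'): 0[coor,t=1,-]
e2 deliver 0→1: 1[part,t=1,-]
e3 deliver 1→0: ·
e4 deliver 0→4: 4[part,t=1,-]
e5 deliver 4→0: ·
e6 deliver 0→2: 2[part,t=1,-]
e7 deliver 2→0: ·
e8 deliver 0→3: 3[part,t=1,-]
e9 deliver 3→0: 0[coor,t=1,q]
e10 deliver 0→3: 3[part,t=1,q]
e11 timeout(0): 0[coor,t=2,q]
e12 deliver 0→4: 4[part,t=1,q]
e13 deliver 4→0: ·
e14 deliver 0→3: 3[part,t=2,q]
e15 deliver 3→0: ·
e16 deliver 3→2: ·
e17 deliver 0→1: 1[part,t=1,q]
e18 deliver 3→2: ·
e19 deliver 4→0: ·
e20 deliver 4→2: ·
e21 deliver 0→4: 4[part,t=2,q]
e22 deliver 2→1: ·
e23 deliver 4→3: ·

1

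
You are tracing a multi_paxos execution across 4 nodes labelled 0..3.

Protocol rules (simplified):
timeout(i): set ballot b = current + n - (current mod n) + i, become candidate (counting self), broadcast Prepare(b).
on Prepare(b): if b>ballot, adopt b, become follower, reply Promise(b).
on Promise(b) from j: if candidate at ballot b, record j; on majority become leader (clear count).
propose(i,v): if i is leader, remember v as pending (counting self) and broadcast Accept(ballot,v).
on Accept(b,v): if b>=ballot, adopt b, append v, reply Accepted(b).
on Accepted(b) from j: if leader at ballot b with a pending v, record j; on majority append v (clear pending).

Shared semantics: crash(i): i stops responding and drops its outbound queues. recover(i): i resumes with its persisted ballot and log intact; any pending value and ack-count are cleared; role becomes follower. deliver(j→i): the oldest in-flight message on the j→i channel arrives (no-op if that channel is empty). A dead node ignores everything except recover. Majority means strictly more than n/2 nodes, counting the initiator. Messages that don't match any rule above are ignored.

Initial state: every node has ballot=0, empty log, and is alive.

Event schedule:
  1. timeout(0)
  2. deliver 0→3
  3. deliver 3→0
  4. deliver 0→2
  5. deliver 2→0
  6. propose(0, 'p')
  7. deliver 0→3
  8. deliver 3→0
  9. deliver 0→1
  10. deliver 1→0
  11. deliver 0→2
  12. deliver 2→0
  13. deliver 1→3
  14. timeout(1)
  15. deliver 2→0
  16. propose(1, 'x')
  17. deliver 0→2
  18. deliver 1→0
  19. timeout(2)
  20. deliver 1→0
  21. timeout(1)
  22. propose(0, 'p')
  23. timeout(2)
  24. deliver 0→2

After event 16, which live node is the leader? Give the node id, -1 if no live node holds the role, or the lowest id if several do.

step 1 timeout(0): 0={cand,b=4,log=-}
step 2 deliver 0→3: 3={foll,b=4,log=-}
step 3 deliver 3→0: —
step 4 deliver 0→2: 2={foll,b=4,log=-}
step 5 deliver 2→0: 0={lead,b=4,log=-}
step 6 propose(0,'p'): —
step 7 deliver 0→3: 3={foll,b=4,log=p}
step 8 deliver 3→0: —
step 9 deliver 0→1: 1={foll,b=4,log=-}
step 10 deliver 1→0: —
step 11 deliver 0→2: 2={foll,b=4,log=p}
step 12 deliver 2→0: 0={lead,b=4,log=p}
step 13 deliver 1→3: —
step 14 timeout(1): 1={cand,b=9,log=-}
step 15 deliver 2→0: —
step 16 propose(1,'x'): —

0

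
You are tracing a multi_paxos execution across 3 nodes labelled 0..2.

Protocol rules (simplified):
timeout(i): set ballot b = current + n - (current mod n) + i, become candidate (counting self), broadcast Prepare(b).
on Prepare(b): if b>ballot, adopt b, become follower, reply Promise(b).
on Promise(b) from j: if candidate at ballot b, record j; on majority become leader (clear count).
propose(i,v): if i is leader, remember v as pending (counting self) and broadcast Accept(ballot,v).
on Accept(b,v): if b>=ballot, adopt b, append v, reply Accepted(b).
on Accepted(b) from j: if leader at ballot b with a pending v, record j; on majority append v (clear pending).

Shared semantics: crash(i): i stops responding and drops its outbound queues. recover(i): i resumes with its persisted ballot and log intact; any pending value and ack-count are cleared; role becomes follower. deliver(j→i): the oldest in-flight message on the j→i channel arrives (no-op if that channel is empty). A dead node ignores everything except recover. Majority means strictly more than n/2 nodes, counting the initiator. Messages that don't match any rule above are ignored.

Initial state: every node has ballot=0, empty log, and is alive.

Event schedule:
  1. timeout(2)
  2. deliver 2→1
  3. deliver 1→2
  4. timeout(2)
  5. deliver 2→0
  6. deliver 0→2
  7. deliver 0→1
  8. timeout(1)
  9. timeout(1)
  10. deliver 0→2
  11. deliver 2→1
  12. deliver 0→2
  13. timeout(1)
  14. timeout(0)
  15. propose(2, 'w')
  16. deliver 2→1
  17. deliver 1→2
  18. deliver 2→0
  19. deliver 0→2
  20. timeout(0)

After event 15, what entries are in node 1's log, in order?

e1 timeout(2): 2[cand,b=5,-]
e2 deliver 2→1: 1[foll,b=5,-]
e3 deliver 1→2: 2[lead,b=5,-]
e4 timeout(2): 2[cand,b=8,-]
e5 deliver 2→0: 0[foll,b=5,-]
e6 deliver 0→2: ·
e7 deliver 0→1: ·
e8 timeout(1): 1[cand,b=7,-]
e9 timeout(1): 1[cand,b=10,-]
e10 deliver 0→2: ·
e11 deliver 2→1: ·
e12 deliver 0→2: ·
e13 timeout(1): 1[cand,b=13,-]
e14 timeout(0): 0[cand,b=6,-]
e15 propose(2,'w'): ·

empty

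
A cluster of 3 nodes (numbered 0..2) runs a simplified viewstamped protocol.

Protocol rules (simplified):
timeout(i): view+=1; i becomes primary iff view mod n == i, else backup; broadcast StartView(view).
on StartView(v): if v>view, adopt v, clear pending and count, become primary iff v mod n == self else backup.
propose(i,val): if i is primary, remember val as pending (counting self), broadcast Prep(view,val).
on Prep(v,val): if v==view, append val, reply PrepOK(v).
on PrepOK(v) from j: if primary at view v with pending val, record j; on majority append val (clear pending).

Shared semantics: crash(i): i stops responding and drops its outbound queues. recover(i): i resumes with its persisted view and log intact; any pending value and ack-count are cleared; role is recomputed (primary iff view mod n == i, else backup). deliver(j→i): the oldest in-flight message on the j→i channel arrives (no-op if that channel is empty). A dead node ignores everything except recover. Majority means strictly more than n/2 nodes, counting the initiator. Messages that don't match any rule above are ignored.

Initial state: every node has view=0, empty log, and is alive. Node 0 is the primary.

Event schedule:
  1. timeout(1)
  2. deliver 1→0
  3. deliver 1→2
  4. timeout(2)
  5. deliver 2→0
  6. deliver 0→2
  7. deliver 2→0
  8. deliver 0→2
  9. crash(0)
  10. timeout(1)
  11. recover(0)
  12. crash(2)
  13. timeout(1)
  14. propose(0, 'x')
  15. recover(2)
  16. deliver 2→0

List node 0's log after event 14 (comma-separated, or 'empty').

empty

step 1 timeout(1): 1={prim,v=1,log=-}
step 2 deliver 1→0: 0={back,v=1,log=-}
step 3 deliver 1→2: 2={back,v=1,log=-}
step 4 timeout(2): 2={prim,v=2,log=-}
step 5 deliver 2→0: 0={back,v=2,log=-}
step 6 deliver 0→2: —
step 7 deliver 2→0: —
step 8 deliver 0→2: —
step 9 crash(0): 0={✗back,v=2,log=-}
step 10 timeout(1): 1={back,v=2,log=-}
step 11 recover(0): 0={back,v=2,log=-}
step 12 crash(2): 2={✗prim,v=2,log=-}
step 13 timeout(1): 1={back,v=3,log=-}
step 14 propose(0,'x'): —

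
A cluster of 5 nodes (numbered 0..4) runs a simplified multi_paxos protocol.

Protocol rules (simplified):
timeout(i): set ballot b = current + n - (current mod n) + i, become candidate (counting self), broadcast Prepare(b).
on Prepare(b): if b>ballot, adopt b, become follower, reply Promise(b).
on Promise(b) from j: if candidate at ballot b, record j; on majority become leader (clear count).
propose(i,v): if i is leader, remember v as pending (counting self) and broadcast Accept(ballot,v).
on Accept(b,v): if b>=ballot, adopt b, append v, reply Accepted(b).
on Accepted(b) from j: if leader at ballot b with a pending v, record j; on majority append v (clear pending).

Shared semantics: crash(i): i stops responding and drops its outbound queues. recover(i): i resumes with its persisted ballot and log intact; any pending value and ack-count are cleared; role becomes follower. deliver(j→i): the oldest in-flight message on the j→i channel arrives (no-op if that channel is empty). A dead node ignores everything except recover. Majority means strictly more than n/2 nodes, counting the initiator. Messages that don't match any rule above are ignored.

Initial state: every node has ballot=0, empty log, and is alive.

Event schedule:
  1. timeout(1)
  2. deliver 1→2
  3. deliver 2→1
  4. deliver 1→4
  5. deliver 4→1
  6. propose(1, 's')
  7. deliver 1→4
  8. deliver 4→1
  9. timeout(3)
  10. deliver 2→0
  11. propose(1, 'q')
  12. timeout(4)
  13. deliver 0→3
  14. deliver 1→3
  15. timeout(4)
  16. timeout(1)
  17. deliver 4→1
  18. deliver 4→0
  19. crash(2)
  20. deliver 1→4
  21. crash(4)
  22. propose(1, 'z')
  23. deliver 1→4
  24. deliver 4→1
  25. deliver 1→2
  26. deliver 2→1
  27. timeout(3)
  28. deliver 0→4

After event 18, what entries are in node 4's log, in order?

[1] timeout(1) → N1(cand b6 [-])
[2] deliver 1→2 → N2(foll b6 [-])
[3] deliver 2→1 → ∅
[4] deliver 1→4 → N4(foll b6 [-])
[5] deliver 4→1 → N1(lead b6 [-])
[6] propose(1,'s') → ∅
[7] deliver 1→4 → N4(foll b6 [s])
[8] deliver 4→1 → ∅
[9] timeout(3) → N3(cand b8 [-])
[10] deliver 2→0 → ∅
[11] propose(1,'q') → ∅
[12] timeout(4) → N4(cand b14 [s])
[13] deliver 0→3 → ∅
[14] deliver 1→3 → ∅
[15] timeout(4) → N4(cand b19 [s])
[16] timeout(1) → N1(cand b11 [-])
[17] deliver 4→1 → N1(foll b14 [-])
[18] deliver 4→0 → N0(foll b14 [-])

s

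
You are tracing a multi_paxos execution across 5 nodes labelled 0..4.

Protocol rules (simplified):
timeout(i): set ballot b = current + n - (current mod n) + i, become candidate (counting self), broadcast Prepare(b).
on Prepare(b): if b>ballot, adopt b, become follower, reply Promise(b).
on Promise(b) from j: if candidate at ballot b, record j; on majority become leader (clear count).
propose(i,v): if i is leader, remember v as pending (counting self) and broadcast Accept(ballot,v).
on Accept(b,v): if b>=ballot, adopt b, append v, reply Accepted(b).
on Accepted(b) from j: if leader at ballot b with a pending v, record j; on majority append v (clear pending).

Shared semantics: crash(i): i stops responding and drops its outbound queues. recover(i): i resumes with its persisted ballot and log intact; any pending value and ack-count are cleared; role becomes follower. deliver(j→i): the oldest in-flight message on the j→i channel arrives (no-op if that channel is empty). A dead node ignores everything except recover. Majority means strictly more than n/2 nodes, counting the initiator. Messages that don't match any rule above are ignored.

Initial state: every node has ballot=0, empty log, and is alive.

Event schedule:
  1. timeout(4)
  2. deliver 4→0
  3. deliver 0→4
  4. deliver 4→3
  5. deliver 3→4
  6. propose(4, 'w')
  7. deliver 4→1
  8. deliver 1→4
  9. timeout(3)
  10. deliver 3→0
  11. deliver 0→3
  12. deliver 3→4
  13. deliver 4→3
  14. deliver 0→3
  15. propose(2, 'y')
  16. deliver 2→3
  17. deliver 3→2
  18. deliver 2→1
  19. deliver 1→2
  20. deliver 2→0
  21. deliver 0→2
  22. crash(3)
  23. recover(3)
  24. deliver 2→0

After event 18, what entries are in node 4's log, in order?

step 1 timeout(4): 4={cand,b=9,log=-}
step 2 deliver 4→0: 0={foll,b=9,log=-}
step 3 deliver 0→4: —
step 4 deliver 4→3: 3={foll,b=9,log=-}
step 5 deliver 3→4: 4={lead,b=9,log=-}
step 6 propose(4,'w'): —
step 7 deliver 4→1: 1={foll,b=9,log=-}
step 8 deliver 1→4: —
step 9 timeout(3): 3={cand,b=13,log=-}
step 10 deliver 3→0: 0={foll,b=13,log=-}
step 11 deliver 0→3: —
step 12 deliver 3→4: 4={foll,b=13,log=-}
step 13 deliver 4→3: —
step 14 deliver 0→3: —
step 15 propose(2,'y'): —
step 16 deliver 2→3: —
step 17 deliver 3→2: 2={foll,b=13,log=-}
step 18 deliver 2→1: —

empty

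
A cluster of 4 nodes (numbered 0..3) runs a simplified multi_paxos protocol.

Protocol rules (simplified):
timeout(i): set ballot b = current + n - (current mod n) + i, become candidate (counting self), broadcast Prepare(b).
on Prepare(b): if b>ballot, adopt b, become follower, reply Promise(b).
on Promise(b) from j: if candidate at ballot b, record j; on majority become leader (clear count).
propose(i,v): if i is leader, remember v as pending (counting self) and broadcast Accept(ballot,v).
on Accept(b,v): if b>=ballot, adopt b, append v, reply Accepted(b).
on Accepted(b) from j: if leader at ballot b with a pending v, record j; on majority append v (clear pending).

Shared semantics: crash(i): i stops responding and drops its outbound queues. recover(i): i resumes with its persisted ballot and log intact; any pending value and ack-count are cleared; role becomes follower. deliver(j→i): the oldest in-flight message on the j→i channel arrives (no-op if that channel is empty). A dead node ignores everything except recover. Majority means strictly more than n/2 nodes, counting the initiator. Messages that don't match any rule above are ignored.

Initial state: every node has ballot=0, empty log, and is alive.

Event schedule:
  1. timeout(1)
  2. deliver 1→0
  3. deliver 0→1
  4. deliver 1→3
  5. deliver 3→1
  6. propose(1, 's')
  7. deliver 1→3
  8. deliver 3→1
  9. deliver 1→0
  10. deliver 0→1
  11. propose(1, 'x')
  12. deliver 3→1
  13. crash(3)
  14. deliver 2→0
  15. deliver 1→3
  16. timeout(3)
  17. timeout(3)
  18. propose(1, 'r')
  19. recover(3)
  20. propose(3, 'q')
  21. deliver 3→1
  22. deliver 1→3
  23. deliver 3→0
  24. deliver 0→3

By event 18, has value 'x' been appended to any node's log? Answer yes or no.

[1] timeout(1) → N1(cand b5 [-])
[2] deliver 1→0 → N0(foll b5 [-])
[3] deliver 0→1 → ∅
[4] deliver 1→3 → N3(foll b5 [-])
[5] deliver 3→1 → N1(lead b5 [-])
[6] propose(1,'s') → ∅
[7] deliver 1→3 → N3(foll b5 [s])
[8] deliver 3→1 → ∅
[9] deliver 1→0 → N0(foll b5 [s])
[10] deliver 0→1 → N1(lead b5 [s])
[11] propose(1,'x') → ∅
[12] deliver 3→1 → ∅
[13] crash(3) → N3(✗foll b5 [s])
[14] deliver 2→0 → ∅
[15] deliver 1→3 → ∅
[16] timeout(3) → ∅
[17] timeout(3) → ∅
[18] propose(1,'r') → ∅

no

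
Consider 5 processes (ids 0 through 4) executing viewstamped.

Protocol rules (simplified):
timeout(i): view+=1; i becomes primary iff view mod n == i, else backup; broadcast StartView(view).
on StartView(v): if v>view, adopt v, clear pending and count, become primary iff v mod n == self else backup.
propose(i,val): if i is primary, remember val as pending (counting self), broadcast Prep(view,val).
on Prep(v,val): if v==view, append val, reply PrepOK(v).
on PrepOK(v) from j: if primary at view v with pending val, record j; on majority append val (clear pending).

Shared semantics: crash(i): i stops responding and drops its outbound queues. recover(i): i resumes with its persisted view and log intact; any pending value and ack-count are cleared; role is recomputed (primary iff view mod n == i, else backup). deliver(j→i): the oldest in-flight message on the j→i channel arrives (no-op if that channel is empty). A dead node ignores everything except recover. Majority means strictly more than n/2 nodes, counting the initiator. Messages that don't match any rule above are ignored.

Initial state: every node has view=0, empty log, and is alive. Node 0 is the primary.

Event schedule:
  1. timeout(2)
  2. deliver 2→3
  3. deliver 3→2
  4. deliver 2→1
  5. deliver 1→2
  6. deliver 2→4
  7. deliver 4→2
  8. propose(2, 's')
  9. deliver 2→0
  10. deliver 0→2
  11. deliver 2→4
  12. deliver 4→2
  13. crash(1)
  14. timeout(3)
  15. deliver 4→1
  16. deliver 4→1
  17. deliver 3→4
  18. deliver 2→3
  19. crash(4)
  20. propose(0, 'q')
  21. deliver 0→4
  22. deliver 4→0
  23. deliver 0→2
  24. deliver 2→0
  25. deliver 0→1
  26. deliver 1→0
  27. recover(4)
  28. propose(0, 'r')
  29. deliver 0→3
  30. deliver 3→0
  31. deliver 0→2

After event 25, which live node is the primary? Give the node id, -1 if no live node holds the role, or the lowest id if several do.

1. timeout(2):  <2:back v1 ->
2. deliver 2→3:  <3:back v1 ->
3. deliver 3→2:  nop
4. deliver 2→1:  <1:prim v1 ->
5. deliver 1→2:  nop
6. deliver 2→4:  <4:back v1 ->
7. deliver 4→2:  nop
8. propose(2,'s'):  nop
9. deliver 2→0:  <0:back v1 ->
10. deliver 0→2:  nop
11. deliver 2→4:  nop
12. deliver 4→2:  nop
13. crash(1):  <1:✗prim v1 ->
14. timeout(3):  <3:back v2 ->
15. deliver 4→1:  nop
16. deliver 4→1:  nop
17. deliver 3→4:  <4:back v2 ->
18. deliver 2→3:  nop
19. crash(4):  <4:✗back v2 ->
20. propose(0,'q'):  nop
21. deliver 0→4:  nop
22. deliver 4→0:  nop
23. deliver 0→2:  nop
24. deliver 2→0:  nop
25. deliver 0→1:  nop

-1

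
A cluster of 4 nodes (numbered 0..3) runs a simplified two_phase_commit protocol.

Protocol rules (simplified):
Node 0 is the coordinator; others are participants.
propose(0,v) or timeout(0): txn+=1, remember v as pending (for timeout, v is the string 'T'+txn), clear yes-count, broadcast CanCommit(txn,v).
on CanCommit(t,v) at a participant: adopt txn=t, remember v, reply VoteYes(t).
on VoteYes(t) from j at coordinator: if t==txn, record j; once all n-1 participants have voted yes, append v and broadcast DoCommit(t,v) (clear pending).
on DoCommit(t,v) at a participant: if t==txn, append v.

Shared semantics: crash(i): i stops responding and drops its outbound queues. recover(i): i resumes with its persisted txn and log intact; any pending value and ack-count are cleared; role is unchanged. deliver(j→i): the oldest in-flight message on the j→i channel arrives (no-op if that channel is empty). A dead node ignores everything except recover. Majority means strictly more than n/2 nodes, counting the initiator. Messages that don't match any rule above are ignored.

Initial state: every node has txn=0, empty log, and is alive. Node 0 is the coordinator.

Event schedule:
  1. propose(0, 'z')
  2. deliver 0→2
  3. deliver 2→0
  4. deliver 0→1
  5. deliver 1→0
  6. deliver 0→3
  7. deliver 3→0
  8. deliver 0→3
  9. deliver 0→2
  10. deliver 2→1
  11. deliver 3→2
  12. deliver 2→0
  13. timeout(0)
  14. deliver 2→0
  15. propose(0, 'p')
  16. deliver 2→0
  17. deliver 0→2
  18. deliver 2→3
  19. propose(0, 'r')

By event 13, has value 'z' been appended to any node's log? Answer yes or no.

yes

[1] propose(0,'z') → N0(coor t1 [-])
[2] deliver 0→2 → N2(part t1 [-])
[3] deliver 2→0 → ∅
[4] deliver 0→1 → N1(part t1 [-])
[5] deliver 1→0 → ∅
[6] deliver 0→3 → N3(part t1 [-])
[7] deliver 3→0 → N0(coor t1 [z])
[8] deliver 0→3 → N3(part t1 [z])
[9] deliver 0→2 → N2(part t1 [z])
[10] deliver 2→1 → ∅
[11] deliver 3→2 → ∅
[12] deliver 2→0 → ∅
[13] timeout(0) → N0(coor t2 [z])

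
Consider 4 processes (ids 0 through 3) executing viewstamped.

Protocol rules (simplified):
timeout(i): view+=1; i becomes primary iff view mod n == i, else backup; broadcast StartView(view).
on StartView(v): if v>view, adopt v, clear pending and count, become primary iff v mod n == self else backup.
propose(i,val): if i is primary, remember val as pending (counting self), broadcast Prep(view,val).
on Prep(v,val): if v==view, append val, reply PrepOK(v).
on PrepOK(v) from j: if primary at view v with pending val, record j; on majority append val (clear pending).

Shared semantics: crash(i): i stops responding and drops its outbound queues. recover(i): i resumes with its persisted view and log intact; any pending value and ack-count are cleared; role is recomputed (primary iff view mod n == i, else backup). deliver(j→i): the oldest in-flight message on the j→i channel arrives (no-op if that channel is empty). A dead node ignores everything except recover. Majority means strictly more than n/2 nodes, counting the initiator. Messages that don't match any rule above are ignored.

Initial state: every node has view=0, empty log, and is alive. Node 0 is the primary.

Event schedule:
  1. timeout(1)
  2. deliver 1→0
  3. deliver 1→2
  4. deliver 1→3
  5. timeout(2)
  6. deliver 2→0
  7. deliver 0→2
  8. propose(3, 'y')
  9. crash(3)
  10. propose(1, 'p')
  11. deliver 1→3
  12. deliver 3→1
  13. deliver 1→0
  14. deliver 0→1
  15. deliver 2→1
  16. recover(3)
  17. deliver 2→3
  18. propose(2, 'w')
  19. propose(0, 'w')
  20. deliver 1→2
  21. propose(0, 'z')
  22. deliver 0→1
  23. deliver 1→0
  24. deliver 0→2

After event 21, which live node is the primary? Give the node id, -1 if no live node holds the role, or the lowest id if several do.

2

[1] timeout(1) → N1(prim v1 [-])
[2] deliver 1→0 → N0(back v1 [-])
[3] deliver 1→2 → N2(back v1 [-])
[4] deliver 1→3 → N3(back v1 [-])
[5] timeout(2) → N2(prim v2 [-])
[6] deliver 2→0 → N0(back v2 [-])
[7] deliver 0→2 → ∅
[8] propose(3,'y') → ∅
[9] crash(3) → N3(✗back v1 [-])
[10] propose(1,'p') → ∅
[11] deliver 1→3 → ∅
[12] deliver 3→1 → ∅
[13] deliver 1→0 → ∅
[14] deliver 0→1 → ∅
[15] deliver 2→1 → N1(back v2 [-])
[16] recover(3) → N3(back v1 [-])
[17] deliver 2→3 → N3(back v2 [-])
[18] propose(2,'w') → ∅
[19] propose(0,'w') → ∅
[20] deliver 1→2 → ∅
[21] propose(0,'z') → ∅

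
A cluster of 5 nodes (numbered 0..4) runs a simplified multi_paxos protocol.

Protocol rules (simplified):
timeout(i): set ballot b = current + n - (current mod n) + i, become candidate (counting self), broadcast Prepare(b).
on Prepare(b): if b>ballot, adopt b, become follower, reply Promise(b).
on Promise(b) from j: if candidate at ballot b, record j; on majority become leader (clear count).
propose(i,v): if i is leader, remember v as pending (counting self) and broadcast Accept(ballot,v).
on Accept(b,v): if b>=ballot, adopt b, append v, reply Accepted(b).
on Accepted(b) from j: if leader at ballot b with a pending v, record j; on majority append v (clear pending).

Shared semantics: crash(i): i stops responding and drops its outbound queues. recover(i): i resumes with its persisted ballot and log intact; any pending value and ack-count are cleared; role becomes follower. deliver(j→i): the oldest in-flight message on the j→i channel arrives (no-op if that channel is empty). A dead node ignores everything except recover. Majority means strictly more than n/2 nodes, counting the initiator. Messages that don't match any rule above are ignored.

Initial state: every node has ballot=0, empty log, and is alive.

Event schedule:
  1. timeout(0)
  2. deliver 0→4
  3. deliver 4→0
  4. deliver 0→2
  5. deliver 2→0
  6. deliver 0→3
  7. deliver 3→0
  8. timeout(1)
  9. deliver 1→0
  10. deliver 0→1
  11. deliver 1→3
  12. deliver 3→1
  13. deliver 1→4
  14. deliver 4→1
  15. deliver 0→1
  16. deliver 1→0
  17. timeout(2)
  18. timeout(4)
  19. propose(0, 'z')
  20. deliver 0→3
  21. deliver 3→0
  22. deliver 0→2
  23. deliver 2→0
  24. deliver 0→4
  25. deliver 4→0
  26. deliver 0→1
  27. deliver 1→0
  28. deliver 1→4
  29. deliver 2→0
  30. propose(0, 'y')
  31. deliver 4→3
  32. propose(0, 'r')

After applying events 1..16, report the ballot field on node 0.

1. timeout(0):  <0:cand b5 ->
2. deliver 0→4:  <4:foll b5 ->
3. deliver 4→0:  nop
4. deliver 0→2:  <2:foll b5 ->
5. deliver 2→0:  <0:lead b5 ->
6. deliver 0→3:  <3:foll b5 ->
7. deliver 3→0:  nop
8. timeout(1):  <1:cand b6 ->
9. deliver 1→0:  <0:foll b6 ->
10. deliver 0→1:  nop
11. deliver 1→3:  <3:foll b6 ->
12. deliver 3→1:  nop
13. deliver 1→4:  <4:foll b6 ->
14. deliver 4→1:  <1:lead b6 ->
15. deliver 0→1:  nop
16. deliver 1→0:  nop

6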